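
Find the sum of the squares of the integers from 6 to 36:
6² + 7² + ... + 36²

Use ∑_{k=1}^{n} k² = n(n+1)(2n+1)/6, then subtract the first 5 terms.
∑_{k=1}^{36} k² = 36×37×73/6 = 16206
∑_{k=1}^{5} k² = 5×6×11/6 = 55
∑_{k=6}^{36} k² = 16206 - 55 = 16151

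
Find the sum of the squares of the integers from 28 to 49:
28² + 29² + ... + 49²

Use ∑_{k=1}^{n} k² = n(n+1)(2n+1)/6, then subtract the first 27 terms.
∑_{k=1}^{49} k² = 49×50×99/6 = 40425
∑_{k=1}^{27} k² = 27×28×55/6 = 6930
∑_{k=28}^{49} k² = 40425 - 6930 = 33495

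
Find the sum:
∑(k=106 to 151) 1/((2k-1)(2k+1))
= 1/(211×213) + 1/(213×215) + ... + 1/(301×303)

Partial fractions: 1/((2k-1)(2k+1)) = (1/2)[1/(2k-1) - 1/(2k+1)]
The series telescopes:
= (1/2)[1/211 - 1/303]
= 46/63933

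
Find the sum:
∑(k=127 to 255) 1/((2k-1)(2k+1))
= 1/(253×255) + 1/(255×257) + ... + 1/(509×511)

Partial fractions: 1/((2k-1)(2k+1)) = (1/2)[1/(2k-1) - 1/(2k+1)]
The series telescopes:
= (1/2)[1/253 - 1/511]
= 129/129283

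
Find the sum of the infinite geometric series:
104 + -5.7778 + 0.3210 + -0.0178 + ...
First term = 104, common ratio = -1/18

For |r| < 1, S = a / (1 - r)
S = 104 / (1 - (-1/18))
S = 104 / (19/18)
S = 1872/19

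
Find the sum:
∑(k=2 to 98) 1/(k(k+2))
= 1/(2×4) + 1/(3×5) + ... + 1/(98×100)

Partial fractions: 1/(k(k+2)) = (1/2)[1/k - 1/(k+2)]
Telescoping leaves the first two and last two terms:
= (1/2)[1/2 + 1/3 - 1/99 - 1/100]
= 8051/19800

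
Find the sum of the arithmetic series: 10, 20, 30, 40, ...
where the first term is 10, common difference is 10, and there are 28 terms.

Sₙ = n/2 × (first + last)
Last term = a + (n-1)d = 10 + (28-1)×10 = 280
S_28 = 28/2 × (10 + 280)
S_28 = 28/2 × 290 = 4060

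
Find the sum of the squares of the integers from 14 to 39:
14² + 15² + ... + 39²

Use ∑_{k=1}^{n} k² = n(n+1)(2n+1)/6, then subtract the first 13 terms.
∑_{k=1}^{39} k² = 39×40×79/6 = 20540
∑_{k=1}^{13} k² = 13×14×27/6 = 819
∑_{k=14}^{39} k² = 20540 - 819 = 19721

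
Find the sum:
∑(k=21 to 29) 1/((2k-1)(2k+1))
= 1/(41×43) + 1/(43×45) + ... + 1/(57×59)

Partial fractions: 1/((2k-1)(2k+1)) = (1/2)[1/(2k-1) - 1/(2k+1)]
The series telescopes:
= (1/2)[1/41 - 1/59]
= 9/2419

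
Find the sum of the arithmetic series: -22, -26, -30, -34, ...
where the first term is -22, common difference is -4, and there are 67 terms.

Sₙ = n/2 × (first + last)
Last term = a + (n-1)d = -22 + (67-1)×(-4) = -286
S_67 = 67/2 × (-22 + (-286))
S_67 = 67/2 × (-308) = -10318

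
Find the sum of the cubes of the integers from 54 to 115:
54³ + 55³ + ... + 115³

Use ∑_{k=1}^{n} k³ = [n(n+1)/2]², then subtract the first 53 terms.
∑_{k=1}^{115} k³ = [115×116/2]² = 6670² = 44488900
∑_{k=1}^{53} k³ = [53×54/2]² = 1431² = 2047761
∑_{k=54}^{115} k³ = 44488900 - 2047761 = 42441139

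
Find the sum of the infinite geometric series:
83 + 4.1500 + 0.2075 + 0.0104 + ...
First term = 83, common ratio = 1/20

For |r| < 1, S = a / (1 - r)
S = 83 / (1 - (1/20))
S = 83 / (19/20)
S = 1660/19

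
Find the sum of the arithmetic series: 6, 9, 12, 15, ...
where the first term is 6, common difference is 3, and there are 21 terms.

Sₙ = n/2 × (first + last)
Last term = a + (n-1)d = 6 + (21-1)×3 = 66
S_21 = 21/2 × (6 + 66)
S_21 = 21/2 × 72 = 756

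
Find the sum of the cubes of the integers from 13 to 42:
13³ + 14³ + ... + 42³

Use ∑_{k=1}^{n} k³ = [n(n+1)/2]², then subtract the first 12 terms.
∑_{k=1}^{42} k³ = [42×43/2]² = 903² = 815409
∑_{k=1}^{12} k³ = [12×13/2]² = 78² = 6084
∑_{k=13}^{42} k³ = 815409 - 6084 = 809325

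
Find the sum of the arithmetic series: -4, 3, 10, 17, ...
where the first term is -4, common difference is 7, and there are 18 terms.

Sₙ = n/2 × (first + last)
Last term = a + (n-1)d = -4 + (18-1)×7 = 115
S_18 = 18/2 × (-4 + 115)
S_18 = 18/2 × 111 = 999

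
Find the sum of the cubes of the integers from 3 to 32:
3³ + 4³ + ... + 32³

Use ∑_{k=1}^{n} k³ = [n(n+1)/2]², then subtract the first 2 terms.
∑_{k=1}^{32} k³ = [32×33/2]² = 528² = 278784
∑_{k=1}^{2} k³ = [2×3/2]² = 3² = 9
∑_{k=3}^{32} k³ = 278784 - 9 = 278775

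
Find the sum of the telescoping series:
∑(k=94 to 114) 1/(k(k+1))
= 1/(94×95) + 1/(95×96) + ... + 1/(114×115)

Partial fractions: 1/(k(k+1)) = 1/k - 1/(k+1)
The series telescopes:
= (1/94 - 1/95) + (1/95 - 1/96) + ... + (1/114 - 1/115)
= 1/94 - 1/115
= 21/10810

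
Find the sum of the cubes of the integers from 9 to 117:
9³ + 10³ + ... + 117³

Use ∑_{k=1}^{n} k³ = [n(n+1)/2]², then subtract the first 8 terms.
∑_{k=1}^{117} k³ = [117×118/2]² = 6903² = 47651409
∑_{k=1}^{8} k³ = [8×9/2]² = 36² = 1296
∑_{k=9}^{117} k³ = 47651409 - 1296 = 47650113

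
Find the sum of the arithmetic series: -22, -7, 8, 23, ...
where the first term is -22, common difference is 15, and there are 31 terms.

Sₙ = n/2 × (first + last)
Last term = a + (n-1)d = -22 + (31-1)×15 = 428
S_31 = 31/2 × (-22 + 428)
S_31 = 31/2 × 406 = 6293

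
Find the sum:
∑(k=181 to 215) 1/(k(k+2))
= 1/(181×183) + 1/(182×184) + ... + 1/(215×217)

Partial fractions: 1/(k(k+2)) = (1/2)[1/k - 1/(k+2)]
Telescoping leaves the first two and last two terms:
= (1/2)[1/181 + 1/182 - 1/216 - 1/217]
= 196475/220579632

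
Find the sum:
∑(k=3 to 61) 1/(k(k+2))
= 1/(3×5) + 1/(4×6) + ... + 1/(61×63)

Partial fractions: 1/(k(k+2)) = (1/2)[1/k - 1/(k+2)]
Telescoping leaves the first two and last two terms:
= (1/2)[1/3 + 1/4 - 1/62 - 1/63]
= 4307/15624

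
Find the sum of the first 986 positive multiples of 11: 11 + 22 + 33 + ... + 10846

Factor out 11: = 11(1 + 2 + ... + 986) = 11 × n(n+1)/2
= 11 × 986×987/2
= 11 × 486591
= 5352501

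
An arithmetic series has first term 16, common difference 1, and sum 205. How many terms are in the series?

Using S = n/2 × [2a + (n-1)d]
205 = n/2 × [2(16) + (n-1)(1)]
205 = n/2 × [32 + 1n - 1]
410 = n × [31 + 1n]
1n² + (31)n - 410 = 0
Discriminant: Δ = (31)² - 4(1)(-410) = 961 + 1640 = 2601
√Δ = 51
n = [-(31) + √Δ] / (2·1) = (-31 + 51) / 2 = 20 / 2 = 10
(The negative root is discarded since n must be a positive integer.)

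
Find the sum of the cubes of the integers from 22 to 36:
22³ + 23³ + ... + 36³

Use ∑_{k=1}^{n} k³ = [n(n+1)/2]², then subtract the first 21 terms.
∑_{k=1}^{36} k³ = [36×37/2]² = 666² = 443556
∑_{k=1}^{21} k³ = [21×22/2]² = 231² = 53361
∑_{k=22}^{36} k³ = 443556 - 53361 = 390195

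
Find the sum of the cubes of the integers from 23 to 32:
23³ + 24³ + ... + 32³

Use ∑_{k=1}^{n} k³ = [n(n+1)/2]², then subtract the first 22 terms.
∑_{k=1}^{32} k³ = [32×33/2]² = 528² = 278784
∑_{k=1}^{22} k³ = [22×23/2]² = 253² = 64009
∑_{k=23}^{32} k³ = 278784 - 64009 = 214775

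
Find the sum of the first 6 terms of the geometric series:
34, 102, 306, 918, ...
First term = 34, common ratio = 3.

Sₙ = a(1 - rⁿ) / (1 - r)
S_6 = 34(1 - 3^6) / (1 - 3)
S_6 = 34(1 - 729) / (-2)
S_6 = 12376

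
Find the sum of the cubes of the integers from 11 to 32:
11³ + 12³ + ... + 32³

Use ∑_{k=1}^{n} k³ = [n(n+1)/2]², then subtract the first 10 terms.
∑_{k=1}^{32} k³ = [32×33/2]² = 528² = 278784
∑_{k=1}^{10} k³ = [10×11/2]² = 55² = 3025
∑_{k=11}^{32} k³ = 278784 - 3025 = 275759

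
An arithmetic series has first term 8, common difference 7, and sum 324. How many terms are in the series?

Using S = n/2 × [2a + (n-1)d]
324 = n/2 × [2(8) + (n-1)(7)]
324 = n/2 × [16 + 7n - 7]
648 = n × [9 + 7n]
7n² + (9)n - 648 = 0
Discriminant: Δ = (9)² - 4(7)(-648) = 81 + 18144 = 18225
√Δ = 135
n = [-(9) + √Δ] / (2·7) = (-9 + 135) / 14 = 126 / 14 = 9
(The negative root is discarded since n must be a positive integer.)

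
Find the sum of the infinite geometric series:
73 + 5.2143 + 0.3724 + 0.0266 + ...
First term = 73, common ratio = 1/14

For |r| < 1, S = a / (1 - r)
S = 73 / (1 - (1/14))
S = 73 / (13/14)
S = 1022/13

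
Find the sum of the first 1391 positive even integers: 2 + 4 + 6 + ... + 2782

Sum of first n even numbers = n(n+1)
= 1391×1392
= 1936272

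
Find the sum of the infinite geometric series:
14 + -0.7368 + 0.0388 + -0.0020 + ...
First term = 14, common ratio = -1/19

For |r| < 1, S = a / (1 - r)
S = 14 / (1 - (-1/19))
S = 14 / (20/19)
S = 133/10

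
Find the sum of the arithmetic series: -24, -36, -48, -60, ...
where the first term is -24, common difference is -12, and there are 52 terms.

Sₙ = n/2 × (first + last)
Last term = a + (n-1)d = -24 + (52-1)×(-12) = -636
S_52 = 52/2 × (-24 + (-636))
S_52 = 52/2 × (-660) = -17160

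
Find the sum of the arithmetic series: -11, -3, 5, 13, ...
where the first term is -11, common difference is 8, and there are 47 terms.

Sₙ = n/2 × (first + last)
Last term = a + (n-1)d = -11 + (47-1)×8 = 357
S_47 = 47/2 × (-11 + 357)
S_47 = 47/2 × 346 = 8131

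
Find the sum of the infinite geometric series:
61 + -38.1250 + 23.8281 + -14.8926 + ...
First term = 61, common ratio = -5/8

For |r| < 1, S = a / (1 - r)
S = 61 / (1 - (-5/8))
S = 61 / (13/8)
S = 488/13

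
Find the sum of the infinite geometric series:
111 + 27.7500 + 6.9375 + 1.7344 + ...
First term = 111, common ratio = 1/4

For |r| < 1, S = a / (1 - r)
S = 111 / (1 - (1/4))
S = 111 / (3/4)
S = 148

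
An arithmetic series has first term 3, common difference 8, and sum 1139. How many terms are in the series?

Using S = n/2 × [2a + (n-1)d]
1139 = n/2 × [2(3) + (n-1)(8)]
1139 = n/2 × [6 + 8n - 8]
2278 = n × [-2 + 8n]
8n² + (-2)n - 2278 = 0
Discriminant: Δ = (-2)² - 4(8)(-2278) = 4 + 72896 = 72900
√Δ = 270
n = [-(-2) + √Δ] / (2·8) = (2 + 270) / 16 = 272 / 16 = 17
(The negative root is discarded since n must be a positive integer.)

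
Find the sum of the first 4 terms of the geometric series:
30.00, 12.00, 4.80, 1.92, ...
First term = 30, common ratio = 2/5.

Sₙ = a(1 - rⁿ) / (1 - r)
S_4 = 30(1 - (2/5)^4) / (1 - (2/5))
S_4 = 30(1 - (16/625)) / (3/5)
S_4 = 1218/25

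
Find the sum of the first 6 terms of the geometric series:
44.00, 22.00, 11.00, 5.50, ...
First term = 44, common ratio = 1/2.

Sₙ = a(1 - rⁿ) / (1 - r)
S_6 = 44(1 - (1/2)^6) / (1 - (1/2))
S_6 = 44(1 - (1/64)) / (1/2)
S_6 = 693/8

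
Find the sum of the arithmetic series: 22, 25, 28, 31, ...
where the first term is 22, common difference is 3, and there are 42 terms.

Sₙ = n/2 × (first + last)
Last term = a + (n-1)d = 22 + (42-1)×3 = 145
S_42 = 42/2 × (22 + 145)
S_42 = 42/2 × 167 = 3507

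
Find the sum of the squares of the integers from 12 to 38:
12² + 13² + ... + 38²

Use ∑_{k=1}^{n} k² = n(n+1)(2n+1)/6, then subtract the first 11 terms.
∑_{k=1}^{38} k² = 38×39×77/6 = 19019
∑_{k=1}^{11} k² = 11×12×23/6 = 506
∑_{k=12}^{38} k² = 19019 - 506 = 18513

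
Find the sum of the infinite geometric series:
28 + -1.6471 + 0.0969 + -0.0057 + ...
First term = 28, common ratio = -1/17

For |r| < 1, S = a / (1 - r)
S = 28 / (1 - (-1/17))
S = 28 / (18/17)
S = 238/9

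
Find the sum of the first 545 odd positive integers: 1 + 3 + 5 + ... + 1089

Sum of first n odd numbers = n²
= 545²
= 297025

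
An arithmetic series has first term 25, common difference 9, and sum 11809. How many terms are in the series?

Using S = n/2 × [2a + (n-1)d]
11809 = n/2 × [2(25) + (n-1)(9)]
11809 = n/2 × [50 + 9n - 9]
23618 = n × [41 + 9n]
9n² + (41)n - 23618 = 0
Discriminant: Δ = (41)² - 4(9)(-23618) = 1681 + 850248 = 851929
√Δ = 923
n = [-(41) + √Δ] / (2·9) = (-41 + 923) / 18 = 882 / 18 = 49
(The negative root is discarded since n must be a positive integer.)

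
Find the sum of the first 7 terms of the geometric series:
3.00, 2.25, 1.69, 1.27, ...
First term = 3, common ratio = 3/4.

Sₙ = a(1 - rⁿ) / (1 - r)
S_7 = 3(1 - (3/4)^7) / (1 - (3/4))
S_7 = 3(1 - (2187/16384)) / (1/4)
S_7 = 42591/4096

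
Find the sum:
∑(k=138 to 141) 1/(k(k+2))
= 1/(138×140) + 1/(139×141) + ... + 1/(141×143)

Partial fractions: 1/(k(k+2)) = (1/2)[1/k - 1/(k+2)]
Telescoping leaves the first two and last two terms:
= (1/2)[1/138 + 1/139 - 1/142 - 1/143]
= 39473/194754846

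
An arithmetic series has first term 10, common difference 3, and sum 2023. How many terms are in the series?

Using S = n/2 × [2a + (n-1)d]
2023 = n/2 × [2(10) + (n-1)(3)]
2023 = n/2 × [20 + 3n - 3]
4046 = n × [17 + 3n]
3n² + (17)n - 4046 = 0
Discriminant: Δ = (17)² - 4(3)(-4046) = 289 + 48552 = 48841
√Δ = 221
n = [-(17) + √Δ] / (2·3) = (-17 + 221) / 6 = 204 / 6 = 34
(The negative root is discarded since n must be a positive integer.)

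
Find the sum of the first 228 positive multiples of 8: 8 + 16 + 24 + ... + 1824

Factor out 8: = 8(1 + 2 + ... + 228) = 8 × n(n+1)/2
= 8 × 228×229/2
= 8 × 26106
= 208848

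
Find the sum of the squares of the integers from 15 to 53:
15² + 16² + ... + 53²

Use ∑_{k=1}^{n} k² = n(n+1)(2n+1)/6, then subtract the first 14 terms.
∑_{k=1}^{53} k² = 53×54×107/6 = 51039
∑_{k=1}^{14} k² = 14×15×29/6 = 1015
∑_{k=15}^{53} k² = 51039 - 1015 = 50024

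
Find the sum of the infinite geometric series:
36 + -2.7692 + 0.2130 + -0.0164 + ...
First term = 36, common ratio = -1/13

For |r| < 1, S = a / (1 - r)
S = 36 / (1 - (-1/13))
S = 36 / (14/13)
S = 234/7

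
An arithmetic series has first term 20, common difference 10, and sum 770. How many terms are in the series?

Using S = n/2 × [2a + (n-1)d]
770 = n/2 × [2(20) + (n-1)(10)]
770 = n/2 × [40 + 10n - 10]
1540 = n × [30 + 10n]
10n² + (30)n - 1540 = 0
Discriminant: Δ = (30)² - 4(10)(-1540) = 900 + 61600 = 62500
√Δ = 250
n = [-(30) + √Δ] / (2·10) = (-30 + 250) / 20 = 220 / 20 = 11
(The negative root is discarded since n must be a positive integer.)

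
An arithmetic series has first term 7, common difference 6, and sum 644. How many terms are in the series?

Using S = n/2 × [2a + (n-1)d]
644 = n/2 × [2(7) + (n-1)(6)]
644 = n/2 × [14 + 6n - 6]
1288 = n × [8 + 6n]
6n² + (8)n - 1288 = 0
Discriminant: Δ = (8)² - 4(6)(-1288) = 64 + 30912 = 30976
√Δ = 176
n = [-(8) + √Δ] / (2·6) = (-8 + 176) / 12 = 168 / 12 = 14
(The negative root is discarded since n must be a positive integer.)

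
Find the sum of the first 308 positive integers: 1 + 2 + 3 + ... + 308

Formula: ∑k = n(n+1)/2
= 308×309/2
= 95172/2
= 47586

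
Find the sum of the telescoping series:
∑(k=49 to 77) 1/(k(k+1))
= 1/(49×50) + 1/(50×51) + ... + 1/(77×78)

Partial fractions: 1/(k(k+1)) = 1/k - 1/(k+1)
The series telescopes:
= (1/49 - 1/50) + (1/50 - 1/51) + ... + (1/77 - 1/78)
= 1/49 - 1/78
= 29/3822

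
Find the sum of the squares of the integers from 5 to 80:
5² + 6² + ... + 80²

Use ∑_{k=1}^{n} k² = n(n+1)(2n+1)/6, then subtract the first 4 terms.
∑_{k=1}^{80} k² = 80×81×161/6 = 173880
∑_{k=1}^{4} k² = 4×5×9/6 = 30
∑_{k=5}^{80} k² = 173880 - 30 = 173850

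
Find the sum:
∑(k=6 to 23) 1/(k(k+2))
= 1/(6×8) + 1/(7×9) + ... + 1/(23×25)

Partial fractions: 1/(k(k+2)) = (1/2)[1/k - 1/(k+2)]
Telescoping leaves the first two and last two terms:
= (1/2)[1/6 + 1/7 - 1/24 - 1/25]
= 319/2800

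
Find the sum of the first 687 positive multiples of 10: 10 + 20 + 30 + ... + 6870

Factor out 10: = 10(1 + 2 + ... + 687) = 10 × n(n+1)/2
= 10 × 687×688/2
= 10 × 236328
= 2363280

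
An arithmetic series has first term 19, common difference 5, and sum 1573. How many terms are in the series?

Using S = n/2 × [2a + (n-1)d]
1573 = n/2 × [2(19) + (n-1)(5)]
1573 = n/2 × [38 + 5n - 5]
3146 = n × [33 + 5n]
5n² + (33)n - 3146 = 0
Discriminant: Δ = (33)² - 4(5)(-3146) = 1089 + 62920 = 64009
√Δ = 253
n = [-(33) + √Δ] / (2·5) = (-33 + 253) / 10 = 220 / 10 = 22
(The negative root is discarded since n must be a positive integer.)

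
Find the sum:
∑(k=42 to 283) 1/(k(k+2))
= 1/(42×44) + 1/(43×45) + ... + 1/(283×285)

Partial fractions: 1/(k(k+2)) = (1/2)[1/k - 1/(k+2)]
Telescoping leaves the first two and last two terms:
= (1/2)[1/42 + 1/43 - 1/284 - 1/285]
= 325127/16241960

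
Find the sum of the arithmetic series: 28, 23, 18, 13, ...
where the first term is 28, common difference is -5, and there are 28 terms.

Sₙ = n/2 × (first + last)
Last term = a + (n-1)d = 28 + (28-1)×(-5) = -107
S_28 = 28/2 × (28 + (-107))
S_28 = 28/2 × (-79) = -1106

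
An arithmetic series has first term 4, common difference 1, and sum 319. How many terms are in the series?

Using S = n/2 × [2a + (n-1)d]
319 = n/2 × [2(4) + (n-1)(1)]
319 = n/2 × [8 + 1n - 1]
638 = n × [7 + 1n]
1n² + (7)n - 638 = 0
Discriminant: Δ = (7)² - 4(1)(-638) = 49 + 2552 = 2601
√Δ = 51
n = [-(7) + √Δ] / (2·1) = (-7 + 51) / 2 = 44 / 2 = 22
(The negative root is discarded since n must be a positive integer.)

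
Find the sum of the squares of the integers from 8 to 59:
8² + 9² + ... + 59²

Use ∑_{k=1}^{n} k² = n(n+1)(2n+1)/6, then subtract the first 7 terms.
∑_{k=1}^{59} k² = 59×60×119/6 = 70210
∑_{k=1}^{7} k² = 7×8×15/6 = 140
∑_{k=8}^{59} k² = 70210 - 140 = 70070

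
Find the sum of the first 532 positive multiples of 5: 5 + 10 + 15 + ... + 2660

Factor out 5: = 5(1 + 2 + ... + 532) = 5 × n(n+1)/2
= 5 × 532×533/2
= 5 × 141778
= 708890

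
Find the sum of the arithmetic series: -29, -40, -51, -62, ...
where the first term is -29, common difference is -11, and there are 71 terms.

Sₙ = n/2 × (first + last)
Last term = a + (n-1)d = -29 + (71-1)×(-11) = -799
S_71 = 71/2 × (-29 + (-799))
S_71 = 71/2 × (-828) = -29394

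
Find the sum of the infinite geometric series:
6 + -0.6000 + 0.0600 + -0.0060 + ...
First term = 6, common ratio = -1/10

For |r| < 1, S = a / (1 - r)
S = 6 / (1 - (-1/10))
S = 6 / (11/10)
S = 60/11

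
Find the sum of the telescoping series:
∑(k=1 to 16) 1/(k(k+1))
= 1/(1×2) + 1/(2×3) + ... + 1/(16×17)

Partial fractions: 1/(k(k+1)) = 1/k - 1/(k+1)
The series telescopes:
= (1/1 - 1/2) + (1/2 - 1/3) + ... + (1/16 - 1/17)
= 1/1 - 1/17
= 16/17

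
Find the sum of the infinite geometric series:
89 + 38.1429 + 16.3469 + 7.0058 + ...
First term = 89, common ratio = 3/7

For |r| < 1, S = a / (1 - r)
S = 89 / (1 - (3/7))
S = 89 / (4/7)
S = 623/4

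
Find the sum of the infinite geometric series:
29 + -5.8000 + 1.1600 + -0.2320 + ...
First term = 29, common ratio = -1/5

For |r| < 1, S = a / (1 - r)
S = 29 / (1 - (-1/5))
S = 29 / (6/5)
S = 145/6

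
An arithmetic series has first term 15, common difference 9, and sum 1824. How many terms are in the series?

Using S = n/2 × [2a + (n-1)d]
1824 = n/2 × [2(15) + (n-1)(9)]
1824 = n/2 × [30 + 9n - 9]
3648 = n × [21 + 9n]
9n² + (21)n - 3648 = 0
Discriminant: Δ = (21)² - 4(9)(-3648) = 441 + 131328 = 131769
√Δ = 363
n = [-(21) + √Δ] / (2·9) = (-21 + 363) / 18 = 342 / 18 = 19
(The negative root is discarded since n must be a positive integer.)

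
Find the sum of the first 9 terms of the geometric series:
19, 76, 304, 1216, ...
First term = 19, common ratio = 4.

Sₙ = a(1 - rⁿ) / (1 - r)
S_9 = 19(1 - 4^9) / (1 - 4)
S_9 = 19(1 - 262144) / (-3)
S_9 = 1660239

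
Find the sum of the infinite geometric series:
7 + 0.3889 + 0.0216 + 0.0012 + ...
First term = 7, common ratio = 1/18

For |r| < 1, S = a / (1 - r)
S = 7 / (1 - (1/18))
S = 7 / (17/18)
S = 126/17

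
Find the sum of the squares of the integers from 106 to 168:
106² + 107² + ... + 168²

Use ∑_{k=1}^{n} k² = n(n+1)(2n+1)/6, then subtract the first 105 terms.
∑_{k=1}^{168} k² = 168×169×337/6 = 1594684
∑_{k=1}^{105} k² = 105×106×211/6 = 391405
∑_{k=106}^{168} k² = 1594684 - 391405 = 1203279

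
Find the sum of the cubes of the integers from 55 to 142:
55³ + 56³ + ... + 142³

Use ∑_{k=1}^{n} k³ = [n(n+1)/2]², then subtract the first 54 terms.
∑_{k=1}^{142} k³ = [142×143/2]² = 10153² = 103083409
∑_{k=1}^{54} k³ = [54×55/2]² = 1485² = 2205225
∑_{k=55}^{142} k³ = 103083409 - 2205225 = 100878184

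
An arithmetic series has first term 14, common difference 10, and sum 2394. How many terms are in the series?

Using S = n/2 × [2a + (n-1)d]
2394 = n/2 × [2(14) + (n-1)(10)]
2394 = n/2 × [28 + 10n - 10]
4788 = n × [18 + 10n]
10n² + (18)n - 4788 = 0
Discriminant: Δ = (18)² - 4(10)(-4788) = 324 + 191520 = 191844
√Δ = 438
n = [-(18) + √Δ] / (2·10) = (-18 + 438) / 20 = 420 / 20 = 21
(The negative root is discarded since n must be a positive integer.)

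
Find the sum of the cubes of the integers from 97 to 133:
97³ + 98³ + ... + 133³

Use ∑_{k=1}^{n} k³ = [n(n+1)/2]², then subtract the first 96 terms.
∑_{k=1}^{133} k³ = [133×134/2]² = 8911² = 79405921
∑_{k=1}^{96} k³ = [96×97/2]² = 4656² = 21678336
∑_{k=97}^{133} k³ = 79405921 - 21678336 = 57727585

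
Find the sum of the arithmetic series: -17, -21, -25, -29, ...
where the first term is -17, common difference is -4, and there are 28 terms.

Sₙ = n/2 × (first + last)
Last term = a + (n-1)d = -17 + (28-1)×(-4) = -125
S_28 = 28/2 × (-17 + (-125))
S_28 = 28/2 × (-142) = -1988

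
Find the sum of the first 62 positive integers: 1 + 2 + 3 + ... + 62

Formula: ∑k = n(n+1)/2
= 62×63/2
= 3906/2
= 1953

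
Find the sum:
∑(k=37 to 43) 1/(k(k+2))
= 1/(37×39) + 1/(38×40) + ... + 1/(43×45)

Partial fractions: 1/(k(k+2)) = (1/2)[1/k - 1/(k+2)]
Telescoping leaves the first two and last two terms:
= (1/2)[1/37 + 1/38 - 1/44 - 1/45]
= 11683/2783880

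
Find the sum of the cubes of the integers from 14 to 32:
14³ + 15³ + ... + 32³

Use ∑_{k=1}^{n} k³ = [n(n+1)/2]², then subtract the first 13 terms.
∑_{k=1}^{32} k³ = [32×33/2]² = 528² = 278784
∑_{k=1}^{13} k³ = [13×14/2]² = 91² = 8281
∑_{k=14}^{32} k³ = 278784 - 8281 = 270503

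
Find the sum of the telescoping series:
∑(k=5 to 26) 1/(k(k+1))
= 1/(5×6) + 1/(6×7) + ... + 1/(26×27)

Partial fractions: 1/(k(k+1)) = 1/k - 1/(k+1)
The series telescopes:
= (1/5 - 1/6) + (1/6 - 1/7) + ... + (1/26 - 1/27)
= 1/5 - 1/27
= 22/135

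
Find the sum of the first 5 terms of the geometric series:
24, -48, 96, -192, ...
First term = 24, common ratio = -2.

Sₙ = a(1 - rⁿ) / (1 - r)
S_5 = 24(1 - (-2)^5) / (1 - (-2))
S_5 = 24(1 - (-32)) / (3)
S_5 = 264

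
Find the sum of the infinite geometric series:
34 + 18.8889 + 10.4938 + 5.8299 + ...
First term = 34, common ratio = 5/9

For |r| < 1, S = a / (1 - r)
S = 34 / (1 - (5/9))
S = 34 / (4/9)
S = 153/2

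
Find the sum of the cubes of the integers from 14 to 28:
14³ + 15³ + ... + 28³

Use ∑_{k=1}^{n} k³ = [n(n+1)/2]², then subtract the first 13 terms.
∑_{k=1}^{28} k³ = [28×29/2]² = 406² = 164836
∑_{k=1}^{13} k³ = [13×14/2]² = 91² = 8281
∑_{k=14}^{28} k³ = 164836 - 8281 = 156555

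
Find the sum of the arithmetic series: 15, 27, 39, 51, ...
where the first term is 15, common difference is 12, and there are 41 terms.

Sₙ = n/2 × (first + last)
Last term = a + (n-1)d = 15 + (41-1)×12 = 495
S_41 = 41/2 × (15 + 495)
S_41 = 41/2 × 510 = 10455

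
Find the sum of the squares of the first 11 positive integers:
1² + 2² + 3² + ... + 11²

Formula: ∑k² = n(n+1)(2n+1)/6
= 11×12×23/6
= 3036/6
= 506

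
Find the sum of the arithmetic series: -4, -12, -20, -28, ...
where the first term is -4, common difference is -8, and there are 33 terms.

Sₙ = n/2 × (first + last)
Last term = a + (n-1)d = -4 + (33-1)×(-8) = -260
S_33 = 33/2 × (-4 + (-260))
S_33 = 33/2 × (-264) = -4356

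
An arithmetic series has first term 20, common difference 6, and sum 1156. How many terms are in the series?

Using S = n/2 × [2a + (n-1)d]
1156 = n/2 × [2(20) + (n-1)(6)]
1156 = n/2 × [40 + 6n - 6]
2312 = n × [34 + 6n]
6n² + (34)n - 2312 = 0
Discriminant: Δ = (34)² - 4(6)(-2312) = 1156 + 55488 = 56644
√Δ = 238
n = [-(34) + √Δ] / (2·6) = (-34 + 238) / 12 = 204 / 12 = 17
(The negative root is discarded since n must be a positive integer.)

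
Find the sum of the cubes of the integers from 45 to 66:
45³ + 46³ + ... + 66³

Use ∑_{k=1}^{n} k³ = [n(n+1)/2]², then subtract the first 44 terms.
∑_{k=1}^{66} k³ = [66×67/2]² = 2211² = 4888521
∑_{k=1}^{44} k³ = [44×45/2]² = 990² = 980100
∑_{k=45}^{66} k³ = 4888521 - 980100 = 3908421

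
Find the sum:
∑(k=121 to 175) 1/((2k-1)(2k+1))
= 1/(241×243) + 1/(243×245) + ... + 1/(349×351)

Partial fractions: 1/((2k-1)(2k+1)) = (1/2)[1/(2k-1) - 1/(2k+1)]
The series telescopes:
= (1/2)[1/241 - 1/351]
= 55/84591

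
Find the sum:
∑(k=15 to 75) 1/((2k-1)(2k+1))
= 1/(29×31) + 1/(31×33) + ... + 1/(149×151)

Partial fractions: 1/((2k-1)(2k+1)) = (1/2)[1/(2k-1) - 1/(2k+1)]
The series telescopes:
= (1/2)[1/29 - 1/151]
= 61/4379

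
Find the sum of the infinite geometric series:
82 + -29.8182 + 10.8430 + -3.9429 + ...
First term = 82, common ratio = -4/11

For |r| < 1, S = a / (1 - r)
S = 82 / (1 - (-4/11))
S = 82 / (15/11)
S = 902/15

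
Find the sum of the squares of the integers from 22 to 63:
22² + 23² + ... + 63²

Use ∑_{k=1}^{n} k² = n(n+1)(2n+1)/6, then subtract the first 21 terms.
∑_{k=1}^{63} k² = 63×64×127/6 = 85344
∑_{k=1}^{21} k² = 21×22×43/6 = 3311
∑_{k=22}^{63} k² = 85344 - 3311 = 82033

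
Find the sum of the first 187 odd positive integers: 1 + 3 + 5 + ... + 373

Sum of first n odd numbers = n²
= 187²
= 34969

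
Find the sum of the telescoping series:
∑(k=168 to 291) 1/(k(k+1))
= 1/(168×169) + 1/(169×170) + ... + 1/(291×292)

Partial fractions: 1/(k(k+1)) = 1/k - 1/(k+1)
The series telescopes:
= (1/168 - 1/169) + (1/169 - 1/170) + ... + (1/291 - 1/292)
= 1/168 - 1/292
= 31/12264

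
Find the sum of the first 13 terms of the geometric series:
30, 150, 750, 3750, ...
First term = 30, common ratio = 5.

Sₙ = a(1 - rⁿ) / (1 - r)
S_13 = 30(1 - 5^13) / (1 - 5)
S_13 = 30(1 - 1220703125) / (-4)
S_13 = 9155273430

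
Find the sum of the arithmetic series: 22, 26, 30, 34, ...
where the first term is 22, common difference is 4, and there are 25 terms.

Sₙ = n/2 × (first + last)
Last term = a + (n-1)d = 22 + (25-1)×4 = 118
S_25 = 25/2 × (22 + 118)
S_25 = 25/2 × 140 = 1750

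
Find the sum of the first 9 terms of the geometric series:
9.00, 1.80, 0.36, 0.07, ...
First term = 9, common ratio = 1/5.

Sₙ = a(1 - rⁿ) / (1 - r)
S_9 = 9(1 - (1/5)^9) / (1 - (1/5))
S_9 = 9(1 - (1/1953125)) / (4/5)
S_9 = 4394529/390625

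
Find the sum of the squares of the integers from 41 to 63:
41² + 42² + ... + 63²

Use ∑_{k=1}^{n} k² = n(n+1)(2n+1)/6, then subtract the first 40 terms.
∑_{k=1}^{63} k² = 63×64×127/6 = 85344
∑_{k=1}^{40} k² = 40×41×81/6 = 22140
∑_{k=41}^{63} k² = 85344 - 22140 = 63204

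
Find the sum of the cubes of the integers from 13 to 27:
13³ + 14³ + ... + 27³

Use ∑_{k=1}^{n} k³ = [n(n+1)/2]², then subtract the first 12 terms.
∑_{k=1}^{27} k³ = [27×28/2]² = 378² = 142884
∑_{k=1}^{12} k³ = [12×13/2]² = 78² = 6084
∑_{k=13}^{27} k³ = 142884 - 6084 = 136800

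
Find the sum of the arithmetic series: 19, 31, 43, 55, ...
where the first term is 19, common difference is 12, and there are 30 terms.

Sₙ = n/2 × (first + last)
Last term = a + (n-1)d = 19 + (30-1)×12 = 367
S_30 = 30/2 × (19 + 367)
S_30 = 30/2 × 386 = 5790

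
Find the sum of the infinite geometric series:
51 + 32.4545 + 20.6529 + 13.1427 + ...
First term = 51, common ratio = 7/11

For |r| < 1, S = a / (1 - r)
S = 51 / (1 - (7/11))
S = 51 / (4/11)
S = 561/4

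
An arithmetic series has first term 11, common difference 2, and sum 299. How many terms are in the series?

Using S = n/2 × [2a + (n-1)d]
299 = n/2 × [2(11) + (n-1)(2)]
299 = n/2 × [22 + 2n - 2]
598 = n × [20 + 2n]
2n² + (20)n - 598 = 0
Discriminant: Δ = (20)² - 4(2)(-598) = 400 + 4784 = 5184
√Δ = 72
n = [-(20) + √Δ] / (2·2) = (-20 + 72) / 4 = 52 / 4 = 13
(The negative root is discarded since n must be a positive integer.)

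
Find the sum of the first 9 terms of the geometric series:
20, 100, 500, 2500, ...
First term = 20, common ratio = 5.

Sₙ = a(1 - rⁿ) / (1 - r)
S_9 = 20(1 - 5^9) / (1 - 5)
S_9 = 20(1 - 1953125) / (-4)
S_9 = 9765620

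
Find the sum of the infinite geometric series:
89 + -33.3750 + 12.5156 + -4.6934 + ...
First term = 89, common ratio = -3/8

For |r| < 1, S = a / (1 - r)
S = 89 / (1 - (-3/8))
S = 89 / (11/8)
S = 712/11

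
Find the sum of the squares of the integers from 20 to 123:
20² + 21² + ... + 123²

Use ∑_{k=1}^{n} k² = n(n+1)(2n+1)/6, then subtract the first 19 terms.
∑_{k=1}^{123} k² = 123×124×247/6 = 627874
∑_{k=1}^{19} k² = 19×20×39/6 = 2470
∑_{k=20}^{123} k² = 627874 - 2470 = 625404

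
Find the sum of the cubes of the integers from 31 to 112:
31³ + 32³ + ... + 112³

Use ∑_{k=1}^{n} k³ = [n(n+1)/2]², then subtract the first 30 terms.
∑_{k=1}^{112} k³ = [112×113/2]² = 6328² = 40043584
∑_{k=1}^{30} k³ = [30×31/2]² = 465² = 216225
∑_{k=31}^{112} k³ = 40043584 - 216225 = 39827359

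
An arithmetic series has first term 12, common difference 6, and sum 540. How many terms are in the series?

Using S = n/2 × [2a + (n-1)d]
540 = n/2 × [2(12) + (n-1)(6)]
540 = n/2 × [24 + 6n - 6]
1080 = n × [18 + 6n]
6n² + (18)n - 1080 = 0
Discriminant: Δ = (18)² - 4(6)(-1080) = 324 + 25920 = 26244
√Δ = 162
n = [-(18) + √Δ] / (2·6) = (-18 + 162) / 12 = 144 / 12 = 12
(The negative root is discarded since n must be a positive integer.)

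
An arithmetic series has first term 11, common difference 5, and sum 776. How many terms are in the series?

Using S = n/2 × [2a + (n-1)d]
776 = n/2 × [2(11) + (n-1)(5)]
776 = n/2 × [22 + 5n - 5]
1552 = n × [17 + 5n]
5n² + (17)n - 1552 = 0
Discriminant: Δ = (17)² - 4(5)(-1552) = 289 + 31040 = 31329
√Δ = 177
n = [-(17) + √Δ] / (2·5) = (-17 + 177) / 10 = 160 / 10 = 16
(The negative root is discarded since n must be a positive integer.)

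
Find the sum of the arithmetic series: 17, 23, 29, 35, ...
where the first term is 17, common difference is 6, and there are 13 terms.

Sₙ = n/2 × (first + last)
Last term = a + (n-1)d = 17 + (13-1)×6 = 89
S_13 = 13/2 × (17 + 89)
S_13 = 13/2 × 106 = 689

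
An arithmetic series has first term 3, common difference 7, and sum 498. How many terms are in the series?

Using S = n/2 × [2a + (n-1)d]
498 = n/2 × [2(3) + (n-1)(7)]
498 = n/2 × [6 + 7n - 7]
996 = n × [-1 + 7n]
7n² + (-1)n - 996 = 0
Discriminant: Δ = (-1)² - 4(7)(-996) = 1 + 27888 = 27889
√Δ = 167
n = [-(-1) + √Δ] / (2·7) = (1 + 167) / 14 = 168 / 14 = 12
(The negative root is discarded since n must be a positive integer.)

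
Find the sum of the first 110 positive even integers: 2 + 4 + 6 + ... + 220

Sum of first n even numbers = n(n+1)
= 110×111
= 12210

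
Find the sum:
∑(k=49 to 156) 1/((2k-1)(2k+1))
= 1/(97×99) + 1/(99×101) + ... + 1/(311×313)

Partial fractions: 1/((2k-1)(2k+1)) = (1/2)[1/(2k-1) - 1/(2k+1)]
The series telescopes:
= (1/2)[1/97 - 1/313]
= 108/30361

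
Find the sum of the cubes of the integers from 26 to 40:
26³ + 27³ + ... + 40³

Use ∑_{k=1}^{n} k³ = [n(n+1)/2]², then subtract the first 25 terms.
∑_{k=1}^{40} k³ = [40×41/2]² = 820² = 672400
∑_{k=1}^{25} k³ = [25×26/2]² = 325² = 105625
∑_{k=26}^{40} k³ = 672400 - 105625 = 566775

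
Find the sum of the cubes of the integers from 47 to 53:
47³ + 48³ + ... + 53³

Use ∑_{k=1}^{n} k³ = [n(n+1)/2]², then subtract the first 46 terms.
∑_{k=1}^{53} k³ = [53×54/2]² = 1431² = 2047761
∑_{k=1}^{46} k³ = [46×47/2]² = 1081² = 1168561
∑_{k=47}^{53} k³ = 2047761 - 1168561 = 879200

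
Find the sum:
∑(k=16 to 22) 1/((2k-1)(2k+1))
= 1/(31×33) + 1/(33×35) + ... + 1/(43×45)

Partial fractions: 1/((2k-1)(2k+1)) = (1/2)[1/(2k-1) - 1/(2k+1)]
The series telescopes:
= (1/2)[1/31 - 1/45]
= 7/1395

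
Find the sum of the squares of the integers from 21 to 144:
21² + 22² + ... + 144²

Use ∑_{k=1}^{n} k² = n(n+1)(2n+1)/6, then subtract the first 20 terms.
∑_{k=1}^{144} k² = 144×145×289/6 = 1005720
∑_{k=1}^{20} k² = 20×21×41/6 = 2870
∑_{k=21}^{144} k² = 1005720 - 2870 = 1002850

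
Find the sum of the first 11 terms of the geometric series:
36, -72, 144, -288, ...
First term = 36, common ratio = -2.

Sₙ = a(1 - rⁿ) / (1 - r)
S_11 = 36(1 - (-2)^11) / (1 - (-2))
S_11 = 36(1 - (-2048)) / (3)
S_11 = 24588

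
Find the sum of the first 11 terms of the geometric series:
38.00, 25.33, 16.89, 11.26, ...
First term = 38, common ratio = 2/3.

Sₙ = a(1 - rⁿ) / (1 - r)
S_11 = 38(1 - (2/3)^11) / (1 - (2/3))
S_11 = 38(1 - (2048/177147)) / (1/3)
S_11 = 6653762/59049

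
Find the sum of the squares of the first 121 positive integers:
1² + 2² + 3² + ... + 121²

Formula: ∑k² = n(n+1)(2n+1)/6
= 121×122×243/6
= 3587166/6
= 597861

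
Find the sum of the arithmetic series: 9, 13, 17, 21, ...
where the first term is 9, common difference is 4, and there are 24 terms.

Sₙ = n/2 × (first + last)
Last term = a + (n-1)d = 9 + (24-1)×4 = 101
S_24 = 24/2 × (9 + 101)
S_24 = 24/2 × 110 = 1320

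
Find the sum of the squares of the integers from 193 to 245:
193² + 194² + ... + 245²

Use ∑_{k=1}^{n} k² = n(n+1)(2n+1)/6, then subtract the first 192 terms.
∑_{k=1}^{245} k² = 245×246×491/6 = 4932095
∑_{k=1}^{192} k² = 192×193×385/6 = 2377760
∑_{k=193}^{245} k² = 4932095 - 2377760 = 2554335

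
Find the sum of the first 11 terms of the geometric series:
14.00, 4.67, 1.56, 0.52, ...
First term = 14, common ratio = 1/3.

Sₙ = a(1 - rⁿ) / (1 - r)
S_11 = 14(1 - (1/3)^11) / (1 - (1/3))
S_11 = 14(1 - (1/177147)) / (2/3)
S_11 = 1240022/59049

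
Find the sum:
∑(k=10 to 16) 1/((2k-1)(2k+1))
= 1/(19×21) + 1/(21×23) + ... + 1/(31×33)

Partial fractions: 1/((2k-1)(2k+1)) = (1/2)[1/(2k-1) - 1/(2k+1)]
The series telescopes:
= (1/2)[1/19 - 1/33]
= 7/627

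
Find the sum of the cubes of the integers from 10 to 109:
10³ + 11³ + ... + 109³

Use ∑_{k=1}^{n} k³ = [n(n+1)/2]², then subtract the first 9 terms.
∑_{k=1}^{109} k³ = [109×110/2]² = 5995² = 35940025
∑_{k=1}^{9} k³ = [9×10/2]² = 45² = 2025
∑_{k=10}^{109} k³ = 35940025 - 2025 = 35938000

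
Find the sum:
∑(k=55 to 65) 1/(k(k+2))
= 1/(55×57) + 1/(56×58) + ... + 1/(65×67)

Partial fractions: 1/(k(k+2)) = (1/2)[1/k - 1/(k+2)]
Telescoping leaves the first two and last two terms:
= (1/2)[1/55 + 1/56 - 1/66 - 1/67]
= 3691/1238160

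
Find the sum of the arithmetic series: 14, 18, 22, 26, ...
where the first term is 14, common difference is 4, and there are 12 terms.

Sₙ = n/2 × (first + last)
Last term = a + (n-1)d = 14 + (12-1)×4 = 58
S_12 = 12/2 × (14 + 58)
S_12 = 12/2 × 72 = 432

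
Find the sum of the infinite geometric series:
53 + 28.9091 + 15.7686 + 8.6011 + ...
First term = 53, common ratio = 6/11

For |r| < 1, S = a / (1 - r)
S = 53 / (1 - (6/11))
S = 53 / (5/11)
S = 583/5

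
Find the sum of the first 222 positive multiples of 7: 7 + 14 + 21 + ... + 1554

Factor out 7: = 7(1 + 2 + ... + 222) = 7 × n(n+1)/2
= 7 × 222×223/2
= 7 × 24753
= 173271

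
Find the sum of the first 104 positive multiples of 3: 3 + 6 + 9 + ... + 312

Factor out 3: = 3(1 + 2 + ... + 104) = 3 × n(n+1)/2
= 3 × 104×105/2
= 3 × 5460
= 16380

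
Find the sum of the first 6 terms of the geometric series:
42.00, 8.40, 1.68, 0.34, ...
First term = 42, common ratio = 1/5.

Sₙ = a(1 - rⁿ) / (1 - r)
S_6 = 42(1 - (1/5)^6) / (1 - (1/5))
S_6 = 42(1 - (1/15625)) / (4/5)
S_6 = 164052/3125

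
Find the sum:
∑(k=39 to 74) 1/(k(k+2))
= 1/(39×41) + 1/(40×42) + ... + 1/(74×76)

Partial fractions: 1/(k(k+2)) = (1/2)[1/k - 1/(k+2)]
Telescoping leaves the first two and last two terms:
= (1/2)[1/39 + 1/40 - 1/75 - 1/76]
= 1193/98800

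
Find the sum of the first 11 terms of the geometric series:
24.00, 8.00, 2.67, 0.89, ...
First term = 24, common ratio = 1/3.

Sₙ = a(1 - rⁿ) / (1 - r)
S_11 = 24(1 - (1/3)^11) / (1 - (1/3))
S_11 = 24(1 - (1/177147)) / (2/3)
S_11 = 708584/19683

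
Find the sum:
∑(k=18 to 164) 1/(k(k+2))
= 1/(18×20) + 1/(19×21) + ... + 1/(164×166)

Partial fractions: 1/(k(k+2)) = (1/2)[1/k - 1/(k+2)]
Telescoping leaves the first two and last two terms:
= (1/2)[1/18 + 1/19 - 1/165 - 1/166]
= 75019/1561230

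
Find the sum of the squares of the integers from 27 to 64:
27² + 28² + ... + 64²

Use ∑_{k=1}^{n} k² = n(n+1)(2n+1)/6, then subtract the first 26 terms.
∑_{k=1}^{64} k² = 64×65×129/6 = 89440
∑_{k=1}^{26} k² = 26×27×53/6 = 6201
∑_{k=27}^{64} k² = 89440 - 6201 = 83239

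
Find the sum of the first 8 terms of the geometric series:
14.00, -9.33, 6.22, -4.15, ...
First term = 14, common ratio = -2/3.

Sₙ = a(1 - rⁿ) / (1 - r)
S_8 = 14(1 - (-2/3)^8) / (1 - (-2/3))
S_8 = 14(1 - (256/6561)) / (5/3)
S_8 = 17654/2187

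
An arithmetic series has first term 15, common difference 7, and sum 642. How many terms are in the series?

Using S = n/2 × [2a + (n-1)d]
642 = n/2 × [2(15) + (n-1)(7)]
642 = n/2 × [30 + 7n - 7]
1284 = n × [23 + 7n]
7n² + (23)n - 1284 = 0
Discriminant: Δ = (23)² - 4(7)(-1284) = 529 + 35952 = 36481
√Δ = 191
n = [-(23) + √Δ] / (2·7) = (-23 + 191) / 14 = 168 / 14 = 12
(The negative root is discarded since n must be a positive integer.)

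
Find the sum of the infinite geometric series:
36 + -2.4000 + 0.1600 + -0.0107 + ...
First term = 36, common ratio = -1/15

For |r| < 1, S = a / (1 - r)
S = 36 / (1 - (-1/15))
S = 36 / (16/15)
S = 135/4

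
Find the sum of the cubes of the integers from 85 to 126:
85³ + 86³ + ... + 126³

Use ∑_{k=1}^{n} k³ = [n(n+1)/2]², then subtract the first 84 terms.
∑_{k=1}^{126} k³ = [126×127/2]² = 8001² = 64016001
∑_{k=1}^{84} k³ = [84×85/2]² = 3570² = 12744900
∑_{k=85}^{126} k³ = 64016001 - 12744900 = 51271101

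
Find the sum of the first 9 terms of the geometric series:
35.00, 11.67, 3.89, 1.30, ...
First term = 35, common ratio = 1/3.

Sₙ = a(1 - rⁿ) / (1 - r)
S_9 = 35(1 - (1/3)^9) / (1 - (1/3))
S_9 = 35(1 - (1/19683)) / (2/3)
S_9 = 344435/6561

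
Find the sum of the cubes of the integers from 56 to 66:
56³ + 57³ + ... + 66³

Use ∑_{k=1}^{n} k³ = [n(n+1)/2]², then subtract the first 55 terms.
∑_{k=1}^{66} k³ = [66×67/2]² = 2211² = 4888521
∑_{k=1}^{55} k³ = [55×56/2]² = 1540² = 2371600
∑_{k=56}^{66} k³ = 4888521 - 2371600 = 2516921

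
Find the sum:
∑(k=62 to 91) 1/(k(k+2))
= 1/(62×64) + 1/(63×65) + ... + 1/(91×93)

Partial fractions: 1/(k(k+2)) = (1/2)[1/k - 1/(k+2)]
Telescoping leaves the first two and last two terms:
= (1/2)[1/62 + 1/63 - 1/92 - 1/93]
= 1865/359352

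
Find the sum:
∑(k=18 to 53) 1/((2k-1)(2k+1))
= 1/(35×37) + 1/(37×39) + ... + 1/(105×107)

Partial fractions: 1/((2k-1)(2k+1)) = (1/2)[1/(2k-1) - 1/(2k+1)]
The series telescopes:
= (1/2)[1/35 - 1/107]
= 36/3745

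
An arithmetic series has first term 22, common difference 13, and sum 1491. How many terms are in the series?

Using S = n/2 × [2a + (n-1)d]
1491 = n/2 × [2(22) + (n-1)(13)]
1491 = n/2 × [44 + 13n - 13]
2982 = n × [31 + 13n]
13n² + (31)n - 2982 = 0
Discriminant: Δ = (31)² - 4(13)(-2982) = 961 + 155064 = 156025
√Δ = 395
n = [-(31) + √Δ] / (2·13) = (-31 + 395) / 26 = 364 / 26 = 14
(The negative root is discarded since n must be a positive integer.)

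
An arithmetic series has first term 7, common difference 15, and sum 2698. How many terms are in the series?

Using S = n/2 × [2a + (n-1)d]
2698 = n/2 × [2(7) + (n-1)(15)]
2698 = n/2 × [14 + 15n - 15]
5396 = n × [-1 + 15n]
15n² + (-1)n - 5396 = 0
Discriminant: Δ = (-1)² - 4(15)(-5396) = 1 + 323760 = 323761
√Δ = 569
n = [-(-1) + √Δ] / (2·15) = (1 + 569) / 30 = 570 / 30 = 19
(The negative root is discarded since n must be a positive integer.)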